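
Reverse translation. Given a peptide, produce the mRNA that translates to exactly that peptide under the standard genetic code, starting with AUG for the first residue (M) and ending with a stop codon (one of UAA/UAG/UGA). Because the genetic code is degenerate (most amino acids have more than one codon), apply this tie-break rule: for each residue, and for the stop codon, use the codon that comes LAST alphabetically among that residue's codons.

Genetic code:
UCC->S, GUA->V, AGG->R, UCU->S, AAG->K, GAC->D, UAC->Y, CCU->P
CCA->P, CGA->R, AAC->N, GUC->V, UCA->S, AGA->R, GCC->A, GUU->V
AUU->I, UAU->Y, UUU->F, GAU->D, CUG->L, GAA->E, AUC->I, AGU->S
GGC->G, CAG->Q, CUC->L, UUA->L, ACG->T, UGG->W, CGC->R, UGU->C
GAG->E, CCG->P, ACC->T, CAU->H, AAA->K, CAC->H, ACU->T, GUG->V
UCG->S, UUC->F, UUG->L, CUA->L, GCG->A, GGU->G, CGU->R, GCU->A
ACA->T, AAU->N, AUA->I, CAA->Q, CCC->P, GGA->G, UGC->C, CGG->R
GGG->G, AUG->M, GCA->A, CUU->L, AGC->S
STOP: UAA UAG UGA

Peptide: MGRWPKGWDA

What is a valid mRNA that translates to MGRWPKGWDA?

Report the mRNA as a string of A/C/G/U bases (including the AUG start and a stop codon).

residue 1: M -> AUG (start codon)
residue 2: G codons sorted = GGA,GGC,GGG,GGU -> pick last = GGU
residue 3: R codons sorted = AGA,AGG,CGA,CGC,CGG,CGU -> pick last = CGU
residue 4: W -> UGG (only codon)
residue 5: P codons sorted = CCA,CCC,CCG,CCU -> pick last = CCU
residue 6: K codons sorted = AAA,AAG -> pick last = AAG
residue 7: G codons sorted = GGA,GGC,GGG,GGU -> pick last = GGU
residue 8: W -> UGG (only codon)
residue 9: D codons sorted = GAC,GAU -> pick last = GAU
residue 10: A codons sorted = GCA,GCC,GCG,GCU -> pick last = GCU
terminator: stop codons sorted = UAA,UAG,UGA -> pick last = UGA

Answer: mRNA: AUGGGUCGUUGGCCUAAGGGUUGGGAUGCUUGA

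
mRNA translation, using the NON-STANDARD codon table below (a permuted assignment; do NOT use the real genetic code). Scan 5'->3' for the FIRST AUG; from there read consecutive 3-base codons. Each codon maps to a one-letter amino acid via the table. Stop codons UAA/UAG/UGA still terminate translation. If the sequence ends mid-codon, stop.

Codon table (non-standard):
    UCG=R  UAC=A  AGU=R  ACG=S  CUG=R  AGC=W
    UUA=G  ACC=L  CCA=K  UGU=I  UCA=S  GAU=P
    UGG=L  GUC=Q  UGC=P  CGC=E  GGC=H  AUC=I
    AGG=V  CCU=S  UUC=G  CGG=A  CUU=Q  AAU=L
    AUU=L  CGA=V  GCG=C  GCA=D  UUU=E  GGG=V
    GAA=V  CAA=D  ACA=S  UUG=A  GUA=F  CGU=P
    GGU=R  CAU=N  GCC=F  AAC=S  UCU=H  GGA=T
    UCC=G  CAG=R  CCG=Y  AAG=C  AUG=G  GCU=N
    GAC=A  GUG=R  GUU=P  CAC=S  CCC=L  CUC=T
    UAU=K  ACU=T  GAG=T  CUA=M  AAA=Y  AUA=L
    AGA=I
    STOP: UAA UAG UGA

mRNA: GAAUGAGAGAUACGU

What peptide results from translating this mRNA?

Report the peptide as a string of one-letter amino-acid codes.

Answer: GIPS

Derivation:
start AUG at pos 2
pos 2: AUG -> G; peptide=G
pos 5: AGA -> I; peptide=GI
pos 8: GAU -> P; peptide=GIP
pos 11: ACG -> S; peptide=GIPS
pos 14: only 1 nt remain (<3), stop (end of mRNA)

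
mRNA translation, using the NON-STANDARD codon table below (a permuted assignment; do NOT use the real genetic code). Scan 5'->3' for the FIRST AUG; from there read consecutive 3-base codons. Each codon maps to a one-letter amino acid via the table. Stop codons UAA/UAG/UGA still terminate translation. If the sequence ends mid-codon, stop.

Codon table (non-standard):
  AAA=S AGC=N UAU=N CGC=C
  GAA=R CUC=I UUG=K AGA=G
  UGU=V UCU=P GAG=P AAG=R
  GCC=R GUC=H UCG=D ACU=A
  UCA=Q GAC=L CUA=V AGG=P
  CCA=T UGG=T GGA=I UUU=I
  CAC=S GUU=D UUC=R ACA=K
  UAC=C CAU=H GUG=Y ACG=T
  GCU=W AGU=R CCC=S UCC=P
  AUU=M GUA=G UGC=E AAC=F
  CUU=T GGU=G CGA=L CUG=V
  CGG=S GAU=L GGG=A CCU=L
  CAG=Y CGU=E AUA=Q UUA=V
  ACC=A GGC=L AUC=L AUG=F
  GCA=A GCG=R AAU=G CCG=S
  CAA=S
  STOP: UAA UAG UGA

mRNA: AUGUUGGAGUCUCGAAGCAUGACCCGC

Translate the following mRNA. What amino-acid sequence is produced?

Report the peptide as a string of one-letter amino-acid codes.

Answer: FKPPLNFAC

Derivation:
start AUG at pos 0
pos 0: AUG -> F; peptide=F
pos 3: UUG -> K; peptide=FK
pos 6: GAG -> P; peptide=FKP
pos 9: UCU -> P; peptide=FKPP
pos 12: CGA -> L; peptide=FKPPL
pos 15: AGC -> N; peptide=FKPPLN
pos 18: AUG -> F; peptide=FKPPLNF
pos 21: ACC -> A; peptide=FKPPLNFA
pos 24: CGC -> C; peptide=FKPPLNFAC
pos 27: only 0 nt remain (<3), stop (end of mRNA)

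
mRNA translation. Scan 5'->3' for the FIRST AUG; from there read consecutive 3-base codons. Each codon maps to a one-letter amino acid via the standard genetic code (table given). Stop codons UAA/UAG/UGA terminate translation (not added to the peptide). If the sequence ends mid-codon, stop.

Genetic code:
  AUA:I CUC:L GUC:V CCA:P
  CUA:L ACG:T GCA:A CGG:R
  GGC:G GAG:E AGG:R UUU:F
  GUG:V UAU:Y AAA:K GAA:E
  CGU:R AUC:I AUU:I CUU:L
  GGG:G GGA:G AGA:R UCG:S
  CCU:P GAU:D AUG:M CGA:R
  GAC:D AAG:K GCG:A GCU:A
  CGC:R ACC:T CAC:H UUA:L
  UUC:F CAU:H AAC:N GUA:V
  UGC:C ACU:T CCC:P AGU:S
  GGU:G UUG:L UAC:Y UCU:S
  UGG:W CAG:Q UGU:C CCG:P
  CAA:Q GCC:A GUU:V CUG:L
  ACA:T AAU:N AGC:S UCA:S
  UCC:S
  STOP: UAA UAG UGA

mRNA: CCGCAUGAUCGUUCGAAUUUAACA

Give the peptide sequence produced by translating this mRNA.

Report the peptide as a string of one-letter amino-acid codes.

Answer: MIVRI

Derivation:
start AUG at pos 4
pos 4: AUG -> M; peptide=M
pos 7: AUC -> I; peptide=MI
pos 10: GUU -> V; peptide=MIV
pos 13: CGA -> R; peptide=MIVR
pos 16: AUU -> I; peptide=MIVRI
pos 19: UAA -> STOP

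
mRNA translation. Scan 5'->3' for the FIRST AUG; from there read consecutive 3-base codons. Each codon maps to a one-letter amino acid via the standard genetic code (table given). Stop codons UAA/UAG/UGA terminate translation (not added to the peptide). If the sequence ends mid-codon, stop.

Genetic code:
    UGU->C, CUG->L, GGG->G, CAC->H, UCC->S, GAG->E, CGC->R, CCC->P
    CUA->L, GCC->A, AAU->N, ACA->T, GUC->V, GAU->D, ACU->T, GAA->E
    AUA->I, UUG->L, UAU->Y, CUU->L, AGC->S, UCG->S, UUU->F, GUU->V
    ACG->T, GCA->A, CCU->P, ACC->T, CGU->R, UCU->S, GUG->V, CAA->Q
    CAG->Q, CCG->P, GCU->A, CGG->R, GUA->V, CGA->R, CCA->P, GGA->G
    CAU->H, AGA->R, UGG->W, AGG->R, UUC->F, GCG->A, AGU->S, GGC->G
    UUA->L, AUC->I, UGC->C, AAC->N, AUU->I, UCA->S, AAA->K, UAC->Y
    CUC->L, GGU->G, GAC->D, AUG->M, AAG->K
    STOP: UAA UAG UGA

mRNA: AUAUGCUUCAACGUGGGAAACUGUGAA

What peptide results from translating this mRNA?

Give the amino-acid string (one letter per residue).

start AUG at pos 2
pos 2: AUG -> M; peptide=M
pos 5: CUU -> L; peptide=ML
pos 8: CAA -> Q; peptide=MLQ
pos 11: CGU -> R; peptide=MLQR
pos 14: GGG -> G; peptide=MLQRG
pos 17: AAA -> K; peptide=MLQRGK
pos 20: CUG -> L; peptide=MLQRGKL
pos 23: UGA -> STOP

Answer: MLQRGKL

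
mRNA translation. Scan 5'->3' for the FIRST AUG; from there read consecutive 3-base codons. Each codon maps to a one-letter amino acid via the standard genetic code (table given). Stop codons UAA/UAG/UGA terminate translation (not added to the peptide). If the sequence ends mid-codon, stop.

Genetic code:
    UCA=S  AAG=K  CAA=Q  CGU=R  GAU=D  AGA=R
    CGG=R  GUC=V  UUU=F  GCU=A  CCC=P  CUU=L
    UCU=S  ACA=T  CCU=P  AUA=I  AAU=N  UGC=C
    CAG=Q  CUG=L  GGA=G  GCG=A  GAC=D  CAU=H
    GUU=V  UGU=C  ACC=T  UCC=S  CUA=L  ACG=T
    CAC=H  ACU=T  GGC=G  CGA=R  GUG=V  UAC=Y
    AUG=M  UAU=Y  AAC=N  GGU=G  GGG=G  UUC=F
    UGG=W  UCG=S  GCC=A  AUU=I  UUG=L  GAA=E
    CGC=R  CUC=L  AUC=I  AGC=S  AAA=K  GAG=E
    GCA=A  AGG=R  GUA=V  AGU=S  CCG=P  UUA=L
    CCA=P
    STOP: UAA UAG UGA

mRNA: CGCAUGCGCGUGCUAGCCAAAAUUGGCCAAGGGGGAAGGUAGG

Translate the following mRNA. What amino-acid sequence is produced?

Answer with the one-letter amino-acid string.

Answer: MRVLAKIGQGGR

Derivation:
start AUG at pos 3
pos 3: AUG -> M; peptide=M
pos 6: CGC -> R; peptide=MR
pos 9: GUG -> V; peptide=MRV
pos 12: CUA -> L; peptide=MRVL
pos 15: GCC -> A; peptide=MRVLA
pos 18: AAA -> K; peptide=MRVLAK
pos 21: AUU -> I; peptide=MRVLAKI
pos 24: GGC -> G; peptide=MRVLAKIG
pos 27: CAA -> Q; peptide=MRVLAKIGQ
pos 30: GGG -> G; peptide=MRVLAKIGQG
pos 33: GGA -> G; peptide=MRVLAKIGQGG
pos 36: AGG -> R; peptide=MRVLAKIGQGGR
pos 39: UAG -> STOP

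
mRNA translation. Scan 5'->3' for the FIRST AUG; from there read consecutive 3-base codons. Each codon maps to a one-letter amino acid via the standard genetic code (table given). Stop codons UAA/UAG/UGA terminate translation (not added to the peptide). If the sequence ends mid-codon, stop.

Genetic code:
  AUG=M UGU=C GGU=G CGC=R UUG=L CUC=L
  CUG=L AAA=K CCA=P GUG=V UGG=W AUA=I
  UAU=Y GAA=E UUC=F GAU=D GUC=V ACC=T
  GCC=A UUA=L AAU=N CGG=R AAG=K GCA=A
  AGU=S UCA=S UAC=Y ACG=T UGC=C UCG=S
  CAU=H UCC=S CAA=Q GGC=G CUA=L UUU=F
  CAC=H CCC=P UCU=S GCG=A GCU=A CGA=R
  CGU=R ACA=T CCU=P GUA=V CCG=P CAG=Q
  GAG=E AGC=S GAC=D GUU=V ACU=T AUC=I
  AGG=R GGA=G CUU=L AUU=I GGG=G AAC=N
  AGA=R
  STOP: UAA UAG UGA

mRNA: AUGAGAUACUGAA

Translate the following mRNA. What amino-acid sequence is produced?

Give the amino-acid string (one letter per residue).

Answer: MRY

Derivation:
start AUG at pos 0
pos 0: AUG -> M; peptide=M
pos 3: AGA -> R; peptide=MR
pos 6: UAC -> Y; peptide=MRY
pos 9: UGA -> STOP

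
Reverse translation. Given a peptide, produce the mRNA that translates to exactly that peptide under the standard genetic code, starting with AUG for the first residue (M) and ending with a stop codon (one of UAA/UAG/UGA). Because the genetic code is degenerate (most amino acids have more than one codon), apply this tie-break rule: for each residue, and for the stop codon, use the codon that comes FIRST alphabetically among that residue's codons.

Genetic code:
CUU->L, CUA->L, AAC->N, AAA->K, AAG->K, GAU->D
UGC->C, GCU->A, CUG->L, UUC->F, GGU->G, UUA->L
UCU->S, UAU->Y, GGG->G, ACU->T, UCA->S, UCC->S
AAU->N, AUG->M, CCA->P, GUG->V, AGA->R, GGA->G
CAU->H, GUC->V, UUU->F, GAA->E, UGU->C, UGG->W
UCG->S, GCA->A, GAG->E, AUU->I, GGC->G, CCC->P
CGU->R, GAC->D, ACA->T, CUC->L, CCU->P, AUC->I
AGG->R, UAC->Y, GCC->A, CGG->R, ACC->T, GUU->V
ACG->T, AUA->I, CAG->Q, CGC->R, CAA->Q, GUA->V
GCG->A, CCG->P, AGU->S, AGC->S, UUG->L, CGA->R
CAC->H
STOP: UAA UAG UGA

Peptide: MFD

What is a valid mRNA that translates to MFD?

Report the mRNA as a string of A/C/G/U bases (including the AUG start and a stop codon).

residue 1: M -> AUG (start codon)
residue 2: F codons sorted = UUC,UUU -> pick first = UUC
residue 3: D codons sorted = GAC,GAU -> pick first = GAC
terminator: stop codons sorted = UAA,UAG,UGA -> pick first = UAA

Answer: mRNA: AUGUUCGACUAA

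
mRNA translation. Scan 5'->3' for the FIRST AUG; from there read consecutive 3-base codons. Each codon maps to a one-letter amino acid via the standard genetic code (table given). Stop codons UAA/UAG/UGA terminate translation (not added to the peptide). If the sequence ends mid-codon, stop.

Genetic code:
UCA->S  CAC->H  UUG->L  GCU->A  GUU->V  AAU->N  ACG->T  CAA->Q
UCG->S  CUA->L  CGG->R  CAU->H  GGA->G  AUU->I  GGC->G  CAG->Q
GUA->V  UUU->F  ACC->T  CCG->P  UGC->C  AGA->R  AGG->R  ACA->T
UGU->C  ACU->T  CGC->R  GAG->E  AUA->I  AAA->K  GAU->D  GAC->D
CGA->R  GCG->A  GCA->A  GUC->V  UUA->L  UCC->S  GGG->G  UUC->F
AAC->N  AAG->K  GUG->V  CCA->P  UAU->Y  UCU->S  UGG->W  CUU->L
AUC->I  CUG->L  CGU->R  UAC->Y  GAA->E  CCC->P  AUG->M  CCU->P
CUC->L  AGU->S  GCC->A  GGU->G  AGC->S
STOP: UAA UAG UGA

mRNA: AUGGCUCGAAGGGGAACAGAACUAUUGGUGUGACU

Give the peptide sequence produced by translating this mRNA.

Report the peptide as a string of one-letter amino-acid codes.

start AUG at pos 0
pos 0: AUG -> M; peptide=M
pos 3: GCU -> A; peptide=MA
pos 6: CGA -> R; peptide=MAR
pos 9: AGG -> R; peptide=MARR
pos 12: GGA -> G; peptide=MARRG
pos 15: ACA -> T; peptide=MARRGT
pos 18: GAA -> E; peptide=MARRGTE
pos 21: CUA -> L; peptide=MARRGTEL
pos 24: UUG -> L; peptide=MARRGTELL
pos 27: GUG -> V; peptide=MARRGTELLV
pos 30: UGA -> STOP

Answer: MARRGTELLV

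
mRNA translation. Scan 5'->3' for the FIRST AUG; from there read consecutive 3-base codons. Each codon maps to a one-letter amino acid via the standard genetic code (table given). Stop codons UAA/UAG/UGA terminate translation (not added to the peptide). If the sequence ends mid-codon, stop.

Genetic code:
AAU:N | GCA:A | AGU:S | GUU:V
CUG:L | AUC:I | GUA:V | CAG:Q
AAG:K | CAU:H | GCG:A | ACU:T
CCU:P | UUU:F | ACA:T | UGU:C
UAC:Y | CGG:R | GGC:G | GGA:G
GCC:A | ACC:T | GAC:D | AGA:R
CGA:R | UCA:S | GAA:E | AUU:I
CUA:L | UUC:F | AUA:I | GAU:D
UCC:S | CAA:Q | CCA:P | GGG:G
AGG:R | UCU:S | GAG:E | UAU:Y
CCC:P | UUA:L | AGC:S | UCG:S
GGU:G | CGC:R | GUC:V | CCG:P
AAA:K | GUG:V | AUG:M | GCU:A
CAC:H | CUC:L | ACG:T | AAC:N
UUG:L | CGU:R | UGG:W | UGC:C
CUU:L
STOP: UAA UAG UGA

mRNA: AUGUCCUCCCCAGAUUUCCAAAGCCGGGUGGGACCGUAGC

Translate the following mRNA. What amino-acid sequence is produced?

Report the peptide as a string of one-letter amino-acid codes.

start AUG at pos 0
pos 0: AUG -> M; peptide=M
pos 3: UCC -> S; peptide=MS
pos 6: UCC -> S; peptide=MSS
pos 9: CCA -> P; peptide=MSSP
pos 12: GAU -> D; peptide=MSSPD
pos 15: UUC -> F; peptide=MSSPDF
pos 18: CAA -> Q; peptide=MSSPDFQ
pos 21: AGC -> S; peptide=MSSPDFQS
pos 24: CGG -> R; peptide=MSSPDFQSR
pos 27: GUG -> V; peptide=MSSPDFQSRV
pos 30: GGA -> G; peptide=MSSPDFQSRVG
pos 33: CCG -> P; peptide=MSSPDFQSRVGP
pos 36: UAG -> STOP

Answer: MSSPDFQSRVGP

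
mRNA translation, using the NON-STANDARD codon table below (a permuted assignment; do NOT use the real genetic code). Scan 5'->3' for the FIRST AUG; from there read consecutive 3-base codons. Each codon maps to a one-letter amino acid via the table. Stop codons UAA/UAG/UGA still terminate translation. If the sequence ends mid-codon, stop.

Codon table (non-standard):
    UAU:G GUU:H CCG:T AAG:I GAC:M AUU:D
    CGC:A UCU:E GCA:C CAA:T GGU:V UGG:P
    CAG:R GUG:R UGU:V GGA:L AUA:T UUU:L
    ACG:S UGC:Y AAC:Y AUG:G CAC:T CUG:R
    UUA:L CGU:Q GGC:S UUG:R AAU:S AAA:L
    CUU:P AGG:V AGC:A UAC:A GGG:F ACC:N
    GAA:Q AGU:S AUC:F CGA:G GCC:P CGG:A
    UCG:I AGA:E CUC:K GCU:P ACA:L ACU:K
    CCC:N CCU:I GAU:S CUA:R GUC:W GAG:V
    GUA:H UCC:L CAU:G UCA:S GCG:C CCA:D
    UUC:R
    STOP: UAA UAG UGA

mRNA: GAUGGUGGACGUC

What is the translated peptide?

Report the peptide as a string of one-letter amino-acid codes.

start AUG at pos 1
pos 1: AUG -> G; peptide=G
pos 4: GUG -> R; peptide=GR
pos 7: GAC -> M; peptide=GRM
pos 10: GUC -> W; peptide=GRMW
pos 13: only 0 nt remain (<3), stop (end of mRNA)

Answer: GRMW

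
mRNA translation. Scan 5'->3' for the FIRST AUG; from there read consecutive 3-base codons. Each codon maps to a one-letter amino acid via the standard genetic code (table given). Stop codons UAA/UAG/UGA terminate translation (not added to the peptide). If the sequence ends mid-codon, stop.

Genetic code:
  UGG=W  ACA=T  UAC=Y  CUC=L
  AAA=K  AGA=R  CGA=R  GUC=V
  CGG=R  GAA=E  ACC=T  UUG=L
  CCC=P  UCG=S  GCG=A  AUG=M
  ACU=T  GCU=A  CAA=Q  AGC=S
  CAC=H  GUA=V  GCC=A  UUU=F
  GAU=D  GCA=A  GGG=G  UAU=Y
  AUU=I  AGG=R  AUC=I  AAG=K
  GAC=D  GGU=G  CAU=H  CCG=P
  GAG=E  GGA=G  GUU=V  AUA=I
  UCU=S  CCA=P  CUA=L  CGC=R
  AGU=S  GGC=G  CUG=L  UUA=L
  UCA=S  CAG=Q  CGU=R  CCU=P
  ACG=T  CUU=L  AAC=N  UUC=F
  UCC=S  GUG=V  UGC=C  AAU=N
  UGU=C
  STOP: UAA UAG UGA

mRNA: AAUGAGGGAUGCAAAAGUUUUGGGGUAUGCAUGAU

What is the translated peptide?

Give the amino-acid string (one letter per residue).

start AUG at pos 1
pos 1: AUG -> M; peptide=M
pos 4: AGG -> R; peptide=MR
pos 7: GAU -> D; peptide=MRD
pos 10: GCA -> A; peptide=MRDA
pos 13: AAA -> K; peptide=MRDAK
pos 16: GUU -> V; peptide=MRDAKV
pos 19: UUG -> L; peptide=MRDAKVL
pos 22: GGG -> G; peptide=MRDAKVLG
pos 25: UAU -> Y; peptide=MRDAKVLGY
pos 28: GCA -> A; peptide=MRDAKVLGYA
pos 31: UGA -> STOP

Answer: MRDAKVLGYA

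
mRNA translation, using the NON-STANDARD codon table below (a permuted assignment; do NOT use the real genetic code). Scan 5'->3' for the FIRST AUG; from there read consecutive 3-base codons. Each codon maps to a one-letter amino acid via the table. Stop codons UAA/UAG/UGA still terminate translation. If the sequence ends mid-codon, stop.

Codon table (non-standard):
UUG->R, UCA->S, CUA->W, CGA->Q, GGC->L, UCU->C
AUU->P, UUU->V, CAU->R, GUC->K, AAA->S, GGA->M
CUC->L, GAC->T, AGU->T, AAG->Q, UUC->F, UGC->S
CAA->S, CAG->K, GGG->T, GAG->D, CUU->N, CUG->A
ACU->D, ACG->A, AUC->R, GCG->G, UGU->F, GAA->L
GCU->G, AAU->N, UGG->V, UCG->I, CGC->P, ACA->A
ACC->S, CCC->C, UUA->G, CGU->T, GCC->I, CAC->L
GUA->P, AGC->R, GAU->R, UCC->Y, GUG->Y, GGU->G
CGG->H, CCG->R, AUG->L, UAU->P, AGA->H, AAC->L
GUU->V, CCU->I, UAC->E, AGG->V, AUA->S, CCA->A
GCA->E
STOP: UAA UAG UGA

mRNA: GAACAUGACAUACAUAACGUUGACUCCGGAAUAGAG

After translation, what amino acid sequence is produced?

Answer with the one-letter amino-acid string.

start AUG at pos 4
pos 4: AUG -> L; peptide=L
pos 7: ACA -> A; peptide=LA
pos 10: UAC -> E; peptide=LAE
pos 13: AUA -> S; peptide=LAES
pos 16: ACG -> A; peptide=LAESA
pos 19: UUG -> R; peptide=LAESAR
pos 22: ACU -> D; peptide=LAESARD
pos 25: CCG -> R; peptide=LAESARDR
pos 28: GAA -> L; peptide=LAESARDRL
pos 31: UAG -> STOP

Answer: LAESARDRL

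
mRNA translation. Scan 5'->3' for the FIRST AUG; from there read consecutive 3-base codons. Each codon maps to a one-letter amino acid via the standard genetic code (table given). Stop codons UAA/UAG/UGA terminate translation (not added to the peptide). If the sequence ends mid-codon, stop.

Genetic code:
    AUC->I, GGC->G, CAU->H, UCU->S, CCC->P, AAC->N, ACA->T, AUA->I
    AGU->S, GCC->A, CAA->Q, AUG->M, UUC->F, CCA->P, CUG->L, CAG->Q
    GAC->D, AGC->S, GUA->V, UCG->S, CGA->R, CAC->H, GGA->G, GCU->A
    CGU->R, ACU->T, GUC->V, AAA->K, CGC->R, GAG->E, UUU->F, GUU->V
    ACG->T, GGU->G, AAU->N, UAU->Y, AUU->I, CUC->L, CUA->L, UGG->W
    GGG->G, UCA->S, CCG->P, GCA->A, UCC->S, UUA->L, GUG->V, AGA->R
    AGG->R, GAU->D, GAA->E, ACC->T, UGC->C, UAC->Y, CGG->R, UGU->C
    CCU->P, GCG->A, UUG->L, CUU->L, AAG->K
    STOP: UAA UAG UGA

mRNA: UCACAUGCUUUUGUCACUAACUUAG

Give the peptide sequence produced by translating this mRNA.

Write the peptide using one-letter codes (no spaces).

start AUG at pos 4
pos 4: AUG -> M; peptide=M
pos 7: CUU -> L; peptide=ML
pos 10: UUG -> L; peptide=MLL
pos 13: UCA -> S; peptide=MLLS
pos 16: CUA -> L; peptide=MLLSL
pos 19: ACU -> T; peptide=MLLSLT
pos 22: UAG -> STOP

Answer: MLLSLT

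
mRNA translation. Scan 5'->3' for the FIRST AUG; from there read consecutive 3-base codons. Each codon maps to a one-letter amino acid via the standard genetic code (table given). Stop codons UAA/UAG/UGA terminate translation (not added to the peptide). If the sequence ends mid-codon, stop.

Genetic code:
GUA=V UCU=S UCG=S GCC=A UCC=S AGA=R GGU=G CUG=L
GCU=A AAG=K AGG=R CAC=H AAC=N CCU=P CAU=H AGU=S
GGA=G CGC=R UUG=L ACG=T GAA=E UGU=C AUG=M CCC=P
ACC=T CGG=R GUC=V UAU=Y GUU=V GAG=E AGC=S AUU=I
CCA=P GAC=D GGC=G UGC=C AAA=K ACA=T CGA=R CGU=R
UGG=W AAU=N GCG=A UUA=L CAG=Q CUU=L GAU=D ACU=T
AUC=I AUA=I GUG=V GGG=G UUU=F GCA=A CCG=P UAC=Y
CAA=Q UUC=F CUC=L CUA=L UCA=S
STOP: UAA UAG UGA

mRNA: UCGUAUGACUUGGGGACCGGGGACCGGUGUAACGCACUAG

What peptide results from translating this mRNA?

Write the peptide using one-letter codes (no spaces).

start AUG at pos 4
pos 4: AUG -> M; peptide=M
pos 7: ACU -> T; peptide=MT
pos 10: UGG -> W; peptide=MTW
pos 13: GGA -> G; peptide=MTWG
pos 16: CCG -> P; peptide=MTWGP
pos 19: GGG -> G; peptide=MTWGPG
pos 22: ACC -> T; peptide=MTWGPGT
pos 25: GGU -> G; peptide=MTWGPGTG
pos 28: GUA -> V; peptide=MTWGPGTGV
pos 31: ACG -> T; peptide=MTWGPGTGVT
pos 34: CAC -> H; peptide=MTWGPGTGVTH
pos 37: UAG -> STOP

Answer: MTWGPGTGVTH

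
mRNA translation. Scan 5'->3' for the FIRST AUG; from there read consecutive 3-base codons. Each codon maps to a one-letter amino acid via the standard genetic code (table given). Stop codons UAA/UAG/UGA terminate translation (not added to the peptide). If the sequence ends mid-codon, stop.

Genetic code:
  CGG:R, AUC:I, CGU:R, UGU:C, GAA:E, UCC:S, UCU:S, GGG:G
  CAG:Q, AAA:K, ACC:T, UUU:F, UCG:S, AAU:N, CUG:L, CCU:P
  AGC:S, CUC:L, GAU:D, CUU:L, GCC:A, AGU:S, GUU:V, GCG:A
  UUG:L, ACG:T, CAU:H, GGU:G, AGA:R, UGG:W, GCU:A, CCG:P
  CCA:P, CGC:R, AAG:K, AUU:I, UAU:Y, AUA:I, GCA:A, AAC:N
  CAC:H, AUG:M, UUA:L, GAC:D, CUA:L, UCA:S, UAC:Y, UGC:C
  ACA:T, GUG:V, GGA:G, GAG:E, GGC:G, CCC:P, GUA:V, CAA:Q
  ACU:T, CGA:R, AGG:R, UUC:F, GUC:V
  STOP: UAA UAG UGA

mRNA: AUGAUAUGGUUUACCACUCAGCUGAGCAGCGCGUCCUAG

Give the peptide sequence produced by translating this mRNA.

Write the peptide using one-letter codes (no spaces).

Answer: MIWFTTQLSSAS

Derivation:
start AUG at pos 0
pos 0: AUG -> M; peptide=M
pos 3: AUA -> I; peptide=MI
pos 6: UGG -> W; peptide=MIW
pos 9: UUU -> F; peptide=MIWF
pos 12: ACC -> T; peptide=MIWFT
pos 15: ACU -> T; peptide=MIWFTT
pos 18: CAG -> Q; peptide=MIWFTTQ
pos 21: CUG -> L; peptide=MIWFTTQL
pos 24: AGC -> S; peptide=MIWFTTQLS
pos 27: AGC -> S; peptide=MIWFTTQLSS
pos 30: GCG -> A; peptide=MIWFTTQLSSA
pos 33: UCC -> S; peptide=MIWFTTQLSSAS
pos 36: UAG -> STOP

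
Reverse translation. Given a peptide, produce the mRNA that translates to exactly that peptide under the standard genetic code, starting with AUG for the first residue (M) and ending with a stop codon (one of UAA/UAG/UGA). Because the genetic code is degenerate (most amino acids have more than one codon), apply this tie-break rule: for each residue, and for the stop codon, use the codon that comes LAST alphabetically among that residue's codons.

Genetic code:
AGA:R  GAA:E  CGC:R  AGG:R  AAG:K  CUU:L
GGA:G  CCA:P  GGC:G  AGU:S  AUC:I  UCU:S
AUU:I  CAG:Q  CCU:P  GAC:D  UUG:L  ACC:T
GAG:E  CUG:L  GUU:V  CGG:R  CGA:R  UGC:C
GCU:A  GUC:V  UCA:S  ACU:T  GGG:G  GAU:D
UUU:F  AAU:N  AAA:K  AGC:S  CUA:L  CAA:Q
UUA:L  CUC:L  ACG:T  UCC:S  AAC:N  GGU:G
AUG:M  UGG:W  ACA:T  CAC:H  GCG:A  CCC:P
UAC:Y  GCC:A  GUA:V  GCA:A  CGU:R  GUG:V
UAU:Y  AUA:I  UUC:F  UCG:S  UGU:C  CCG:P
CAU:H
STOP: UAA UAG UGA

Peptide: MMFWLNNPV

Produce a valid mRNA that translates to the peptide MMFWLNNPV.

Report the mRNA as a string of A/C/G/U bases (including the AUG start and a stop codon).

residue 1: M -> AUG (start codon)
residue 2: M -> AUG (only codon)
residue 3: F codons sorted = UUC,UUU -> pick last = UUU
residue 4: W -> UGG (only codon)
residue 5: L codons sorted = CUA,CUC,CUG,CUU,UUA,UUG -> pick last = UUG
residue 6: N codons sorted = AAC,AAU -> pick last = AAU
residue 7: N codons sorted = AAC,AAU -> pick last = AAU
residue 8: P codons sorted = CCA,CCC,CCG,CCU -> pick last = CCU
residue 9: V codons sorted = GUA,GUC,GUG,GUU -> pick last = GUU
terminator: stop codons sorted = UAA,UAG,UGA -> pick last = UGA

Answer: mRNA: AUGAUGUUUUGGUUGAAUAAUCCUGUUUGA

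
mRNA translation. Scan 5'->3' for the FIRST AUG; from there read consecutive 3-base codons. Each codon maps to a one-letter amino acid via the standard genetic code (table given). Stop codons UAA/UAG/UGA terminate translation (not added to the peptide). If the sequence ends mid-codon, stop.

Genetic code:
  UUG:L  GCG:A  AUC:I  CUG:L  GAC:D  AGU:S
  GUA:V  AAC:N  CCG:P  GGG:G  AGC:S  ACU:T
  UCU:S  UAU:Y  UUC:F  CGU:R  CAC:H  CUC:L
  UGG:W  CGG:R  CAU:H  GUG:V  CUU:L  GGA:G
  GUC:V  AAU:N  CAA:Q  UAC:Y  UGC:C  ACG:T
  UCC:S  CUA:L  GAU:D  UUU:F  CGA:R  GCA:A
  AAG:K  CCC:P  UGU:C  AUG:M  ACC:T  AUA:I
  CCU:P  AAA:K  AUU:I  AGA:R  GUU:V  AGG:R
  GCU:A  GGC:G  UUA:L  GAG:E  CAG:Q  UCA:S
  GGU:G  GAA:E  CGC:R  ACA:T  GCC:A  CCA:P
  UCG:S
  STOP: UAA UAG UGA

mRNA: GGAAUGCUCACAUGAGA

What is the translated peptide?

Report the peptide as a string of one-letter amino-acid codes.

Answer: MLT

Derivation:
start AUG at pos 3
pos 3: AUG -> M; peptide=M
pos 6: CUC -> L; peptide=ML
pos 9: ACA -> T; peptide=MLT
pos 12: UGA -> STOP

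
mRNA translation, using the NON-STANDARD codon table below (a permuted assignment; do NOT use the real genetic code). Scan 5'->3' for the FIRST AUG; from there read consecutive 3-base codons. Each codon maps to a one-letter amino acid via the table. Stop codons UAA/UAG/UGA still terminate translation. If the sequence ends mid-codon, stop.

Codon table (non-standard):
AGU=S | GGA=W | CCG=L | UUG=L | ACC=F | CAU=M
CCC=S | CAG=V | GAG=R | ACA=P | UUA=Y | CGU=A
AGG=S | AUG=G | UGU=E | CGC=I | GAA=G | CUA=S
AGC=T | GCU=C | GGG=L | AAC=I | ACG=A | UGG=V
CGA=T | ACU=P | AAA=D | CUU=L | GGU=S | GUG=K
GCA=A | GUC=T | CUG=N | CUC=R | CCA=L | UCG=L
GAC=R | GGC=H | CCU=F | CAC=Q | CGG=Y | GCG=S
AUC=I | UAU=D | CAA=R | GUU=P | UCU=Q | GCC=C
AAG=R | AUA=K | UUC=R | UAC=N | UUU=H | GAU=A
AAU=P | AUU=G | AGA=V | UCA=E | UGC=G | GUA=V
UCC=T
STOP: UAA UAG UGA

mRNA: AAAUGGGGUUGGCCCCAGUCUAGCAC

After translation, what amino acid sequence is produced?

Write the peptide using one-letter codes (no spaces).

start AUG at pos 2
pos 2: AUG -> G; peptide=G
pos 5: GGG -> L; peptide=GL
pos 8: UUG -> L; peptide=GLL
pos 11: GCC -> C; peptide=GLLC
pos 14: CCA -> L; peptide=GLLCL
pos 17: GUC -> T; peptide=GLLCLT
pos 20: UAG -> STOP

Answer: GLLCLT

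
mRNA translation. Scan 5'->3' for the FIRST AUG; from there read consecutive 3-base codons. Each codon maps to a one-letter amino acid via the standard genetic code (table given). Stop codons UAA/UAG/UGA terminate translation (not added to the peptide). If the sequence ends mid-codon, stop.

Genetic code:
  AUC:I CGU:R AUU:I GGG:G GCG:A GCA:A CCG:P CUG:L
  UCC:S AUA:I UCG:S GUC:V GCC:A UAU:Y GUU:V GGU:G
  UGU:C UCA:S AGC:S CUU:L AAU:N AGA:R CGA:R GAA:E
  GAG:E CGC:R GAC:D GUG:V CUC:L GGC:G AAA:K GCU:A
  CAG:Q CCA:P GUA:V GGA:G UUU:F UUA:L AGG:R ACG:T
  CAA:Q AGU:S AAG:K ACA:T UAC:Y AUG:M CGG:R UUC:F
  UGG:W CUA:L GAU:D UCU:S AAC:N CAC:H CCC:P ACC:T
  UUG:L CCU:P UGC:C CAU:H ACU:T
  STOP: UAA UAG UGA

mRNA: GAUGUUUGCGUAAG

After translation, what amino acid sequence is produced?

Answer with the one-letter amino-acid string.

Answer: MFA

Derivation:
start AUG at pos 1
pos 1: AUG -> M; peptide=M
pos 4: UUU -> F; peptide=MF
pos 7: GCG -> A; peptide=MFA
pos 10: UAA -> STOP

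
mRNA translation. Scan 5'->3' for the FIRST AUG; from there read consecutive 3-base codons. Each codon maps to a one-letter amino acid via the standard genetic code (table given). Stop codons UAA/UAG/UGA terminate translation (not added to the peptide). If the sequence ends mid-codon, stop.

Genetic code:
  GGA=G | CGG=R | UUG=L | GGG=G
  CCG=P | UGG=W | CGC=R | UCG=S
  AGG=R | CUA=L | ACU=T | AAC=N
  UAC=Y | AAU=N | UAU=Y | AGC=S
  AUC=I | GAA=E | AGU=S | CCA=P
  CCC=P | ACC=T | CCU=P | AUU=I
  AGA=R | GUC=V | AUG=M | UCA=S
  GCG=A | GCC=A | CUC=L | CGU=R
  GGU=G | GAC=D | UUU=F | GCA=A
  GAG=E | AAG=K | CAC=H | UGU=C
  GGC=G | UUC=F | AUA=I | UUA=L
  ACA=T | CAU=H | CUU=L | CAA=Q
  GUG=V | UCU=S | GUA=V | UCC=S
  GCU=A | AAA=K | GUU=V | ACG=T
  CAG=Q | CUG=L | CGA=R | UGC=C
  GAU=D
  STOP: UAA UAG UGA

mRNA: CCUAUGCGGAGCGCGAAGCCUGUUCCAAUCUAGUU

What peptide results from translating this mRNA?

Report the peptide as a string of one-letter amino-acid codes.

Answer: MRSAKPVPI

Derivation:
start AUG at pos 3
pos 3: AUG -> M; peptide=M
pos 6: CGG -> R; peptide=MR
pos 9: AGC -> S; peptide=MRS
pos 12: GCG -> A; peptide=MRSA
pos 15: AAG -> K; peptide=MRSAK
pos 18: CCU -> P; peptide=MRSAKP
pos 21: GUU -> V; peptide=MRSAKPV
pos 24: CCA -> P; peptide=MRSAKPVP
pos 27: AUC -> I; peptide=MRSAKPVPI
pos 30: UAG -> STOP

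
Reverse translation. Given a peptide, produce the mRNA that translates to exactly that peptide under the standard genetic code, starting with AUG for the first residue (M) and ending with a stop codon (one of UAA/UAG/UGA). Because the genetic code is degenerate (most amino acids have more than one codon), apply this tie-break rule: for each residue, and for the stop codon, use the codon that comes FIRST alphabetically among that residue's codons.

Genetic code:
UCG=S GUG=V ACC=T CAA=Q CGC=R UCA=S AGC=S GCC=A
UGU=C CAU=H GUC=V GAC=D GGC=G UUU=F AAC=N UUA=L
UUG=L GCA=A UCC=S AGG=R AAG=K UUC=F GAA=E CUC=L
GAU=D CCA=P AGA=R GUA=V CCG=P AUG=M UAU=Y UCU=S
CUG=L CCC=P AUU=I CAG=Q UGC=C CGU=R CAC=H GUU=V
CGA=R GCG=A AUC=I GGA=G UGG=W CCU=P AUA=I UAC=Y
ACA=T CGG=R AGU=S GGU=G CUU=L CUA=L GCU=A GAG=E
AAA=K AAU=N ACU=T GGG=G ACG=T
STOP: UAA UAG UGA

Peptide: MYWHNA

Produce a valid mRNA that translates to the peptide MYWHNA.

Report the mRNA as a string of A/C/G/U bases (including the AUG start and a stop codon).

residue 1: M -> AUG (start codon)
residue 2: Y codons sorted = UAC,UAU -> pick first = UAC
residue 3: W -> UGG (only codon)
residue 4: H codons sorted = CAC,CAU -> pick first = CAC
residue 5: N codons sorted = AAC,AAU -> pick first = AAC
residue 6: A codons sorted = GCA,GCC,GCG,GCU -> pick first = GCA
terminator: stop codons sorted = UAA,UAG,UGA -> pick first = UAA

Answer: mRNA: AUGUACUGGCACAACGCAUAA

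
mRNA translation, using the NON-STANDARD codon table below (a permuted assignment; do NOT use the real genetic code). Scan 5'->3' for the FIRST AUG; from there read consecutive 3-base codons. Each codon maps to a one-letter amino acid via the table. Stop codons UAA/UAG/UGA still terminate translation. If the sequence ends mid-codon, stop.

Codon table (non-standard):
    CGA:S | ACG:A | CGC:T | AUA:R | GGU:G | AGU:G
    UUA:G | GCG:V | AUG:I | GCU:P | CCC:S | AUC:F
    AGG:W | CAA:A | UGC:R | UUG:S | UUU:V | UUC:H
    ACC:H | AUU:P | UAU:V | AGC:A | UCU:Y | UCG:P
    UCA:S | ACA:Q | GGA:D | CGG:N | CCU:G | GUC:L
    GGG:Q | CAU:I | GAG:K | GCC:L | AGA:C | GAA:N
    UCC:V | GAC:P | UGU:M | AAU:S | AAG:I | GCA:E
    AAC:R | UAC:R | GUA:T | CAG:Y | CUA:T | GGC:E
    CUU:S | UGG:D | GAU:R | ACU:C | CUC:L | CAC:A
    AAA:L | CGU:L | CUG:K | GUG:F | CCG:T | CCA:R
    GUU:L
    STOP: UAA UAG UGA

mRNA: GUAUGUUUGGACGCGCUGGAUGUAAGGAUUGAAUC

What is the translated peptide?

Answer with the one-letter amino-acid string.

Answer: IVDTPDMIR

Derivation:
start AUG at pos 2
pos 2: AUG -> I; peptide=I
pos 5: UUU -> V; peptide=IV
pos 8: GGA -> D; peptide=IVD
pos 11: CGC -> T; peptide=IVDT
pos 14: GCU -> P; peptide=IVDTP
pos 17: GGA -> D; peptide=IVDTPD
pos 20: UGU -> M; peptide=IVDTPDM
pos 23: AAG -> I; peptide=IVDTPDMI
pos 26: GAU -> R; peptide=IVDTPDMIR
pos 29: UGA -> STOP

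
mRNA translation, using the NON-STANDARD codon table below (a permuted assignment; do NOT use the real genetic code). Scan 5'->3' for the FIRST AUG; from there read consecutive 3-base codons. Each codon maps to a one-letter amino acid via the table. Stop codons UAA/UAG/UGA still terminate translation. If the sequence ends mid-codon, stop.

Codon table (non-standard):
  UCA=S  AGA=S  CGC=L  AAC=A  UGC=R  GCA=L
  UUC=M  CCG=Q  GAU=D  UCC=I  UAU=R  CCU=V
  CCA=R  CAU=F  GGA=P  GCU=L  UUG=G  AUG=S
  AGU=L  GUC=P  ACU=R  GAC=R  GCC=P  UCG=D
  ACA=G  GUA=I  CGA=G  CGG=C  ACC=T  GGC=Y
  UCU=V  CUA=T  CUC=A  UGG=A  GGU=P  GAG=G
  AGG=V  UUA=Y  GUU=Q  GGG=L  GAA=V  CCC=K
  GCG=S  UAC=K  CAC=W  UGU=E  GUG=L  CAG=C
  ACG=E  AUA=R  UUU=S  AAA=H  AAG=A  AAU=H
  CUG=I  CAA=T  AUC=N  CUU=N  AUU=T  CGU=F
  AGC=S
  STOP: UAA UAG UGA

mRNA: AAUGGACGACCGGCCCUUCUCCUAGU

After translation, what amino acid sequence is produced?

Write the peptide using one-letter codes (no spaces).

start AUG at pos 1
pos 1: AUG -> S; peptide=S
pos 4: GAC -> R; peptide=SR
pos 7: GAC -> R; peptide=SRR
pos 10: CGG -> C; peptide=SRRC
pos 13: CCC -> K; peptide=SRRCK
pos 16: UUC -> M; peptide=SRRCKM
pos 19: UCC -> I; peptide=SRRCKMI
pos 22: UAG -> STOP

Answer: SRRCKMI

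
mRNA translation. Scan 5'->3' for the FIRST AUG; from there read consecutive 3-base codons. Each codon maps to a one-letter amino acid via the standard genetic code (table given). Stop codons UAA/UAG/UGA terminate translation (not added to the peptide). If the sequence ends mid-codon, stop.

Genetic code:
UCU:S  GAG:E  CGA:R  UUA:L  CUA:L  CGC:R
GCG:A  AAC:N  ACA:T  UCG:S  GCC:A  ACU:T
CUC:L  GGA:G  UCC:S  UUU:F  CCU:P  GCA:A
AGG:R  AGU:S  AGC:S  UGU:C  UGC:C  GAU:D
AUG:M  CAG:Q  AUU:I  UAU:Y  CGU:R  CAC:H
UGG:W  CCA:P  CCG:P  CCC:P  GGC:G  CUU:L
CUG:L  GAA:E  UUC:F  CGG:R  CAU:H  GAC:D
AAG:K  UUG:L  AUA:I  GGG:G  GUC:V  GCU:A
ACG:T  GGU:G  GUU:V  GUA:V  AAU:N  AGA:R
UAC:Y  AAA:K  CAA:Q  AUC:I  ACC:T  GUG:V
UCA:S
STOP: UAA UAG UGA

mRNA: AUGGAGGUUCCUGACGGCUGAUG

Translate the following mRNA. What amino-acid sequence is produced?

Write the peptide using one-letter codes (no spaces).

start AUG at pos 0
pos 0: AUG -> M; peptide=M
pos 3: GAG -> E; peptide=ME
pos 6: GUU -> V; peptide=MEV
pos 9: CCU -> P; peptide=MEVP
pos 12: GAC -> D; peptide=MEVPD
pos 15: GGC -> G; peptide=MEVPDG
pos 18: UGA -> STOP

Answer: MEVPDG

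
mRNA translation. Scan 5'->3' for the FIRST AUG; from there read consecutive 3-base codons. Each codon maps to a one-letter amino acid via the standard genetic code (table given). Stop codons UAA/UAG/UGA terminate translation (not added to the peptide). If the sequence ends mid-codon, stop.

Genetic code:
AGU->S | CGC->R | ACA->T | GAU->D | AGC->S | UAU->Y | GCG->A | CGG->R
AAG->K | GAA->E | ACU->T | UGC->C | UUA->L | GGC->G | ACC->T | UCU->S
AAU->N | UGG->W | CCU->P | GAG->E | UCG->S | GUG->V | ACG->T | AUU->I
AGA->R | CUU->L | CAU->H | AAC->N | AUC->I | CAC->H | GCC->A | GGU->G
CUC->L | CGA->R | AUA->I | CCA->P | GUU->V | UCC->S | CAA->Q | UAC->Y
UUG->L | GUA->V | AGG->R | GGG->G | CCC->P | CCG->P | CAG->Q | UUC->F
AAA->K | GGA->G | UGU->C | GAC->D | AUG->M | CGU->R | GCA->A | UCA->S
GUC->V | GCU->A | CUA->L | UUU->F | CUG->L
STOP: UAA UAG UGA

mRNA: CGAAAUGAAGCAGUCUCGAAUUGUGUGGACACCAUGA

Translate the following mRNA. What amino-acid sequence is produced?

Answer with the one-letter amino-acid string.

start AUG at pos 4
pos 4: AUG -> M; peptide=M
pos 7: AAG -> K; peptide=MK
pos 10: CAG -> Q; peptide=MKQ
pos 13: UCU -> S; peptide=MKQS
pos 16: CGA -> R; peptide=MKQSR
pos 19: AUU -> I; peptide=MKQSRI
pos 22: GUG -> V; peptide=MKQSRIV
pos 25: UGG -> W; peptide=MKQSRIVW
pos 28: ACA -> T; peptide=MKQSRIVWT
pos 31: CCA -> P; peptide=MKQSRIVWTP
pos 34: UGA -> STOP

Answer: MKQSRIVWTP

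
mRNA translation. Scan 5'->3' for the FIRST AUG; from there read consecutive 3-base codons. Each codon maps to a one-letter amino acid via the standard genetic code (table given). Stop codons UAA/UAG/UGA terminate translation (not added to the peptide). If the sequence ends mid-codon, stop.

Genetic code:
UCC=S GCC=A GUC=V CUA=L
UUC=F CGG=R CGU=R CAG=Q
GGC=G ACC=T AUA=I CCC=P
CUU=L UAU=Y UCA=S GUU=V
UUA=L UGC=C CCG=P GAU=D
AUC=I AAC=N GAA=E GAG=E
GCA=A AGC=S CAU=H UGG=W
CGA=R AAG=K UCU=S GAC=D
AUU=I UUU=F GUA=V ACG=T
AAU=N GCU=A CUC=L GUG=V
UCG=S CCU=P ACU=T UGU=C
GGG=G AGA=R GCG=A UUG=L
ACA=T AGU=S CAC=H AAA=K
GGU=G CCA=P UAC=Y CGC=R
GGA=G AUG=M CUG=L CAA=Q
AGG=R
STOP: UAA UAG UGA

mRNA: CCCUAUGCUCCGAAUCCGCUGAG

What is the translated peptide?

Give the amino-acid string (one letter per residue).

start AUG at pos 4
pos 4: AUG -> M; peptide=M
pos 7: CUC -> L; peptide=ML
pos 10: CGA -> R; peptide=MLR
pos 13: AUC -> I; peptide=MLRI
pos 16: CGC -> R; peptide=MLRIR
pos 19: UGA -> STOP

Answer: MLRIR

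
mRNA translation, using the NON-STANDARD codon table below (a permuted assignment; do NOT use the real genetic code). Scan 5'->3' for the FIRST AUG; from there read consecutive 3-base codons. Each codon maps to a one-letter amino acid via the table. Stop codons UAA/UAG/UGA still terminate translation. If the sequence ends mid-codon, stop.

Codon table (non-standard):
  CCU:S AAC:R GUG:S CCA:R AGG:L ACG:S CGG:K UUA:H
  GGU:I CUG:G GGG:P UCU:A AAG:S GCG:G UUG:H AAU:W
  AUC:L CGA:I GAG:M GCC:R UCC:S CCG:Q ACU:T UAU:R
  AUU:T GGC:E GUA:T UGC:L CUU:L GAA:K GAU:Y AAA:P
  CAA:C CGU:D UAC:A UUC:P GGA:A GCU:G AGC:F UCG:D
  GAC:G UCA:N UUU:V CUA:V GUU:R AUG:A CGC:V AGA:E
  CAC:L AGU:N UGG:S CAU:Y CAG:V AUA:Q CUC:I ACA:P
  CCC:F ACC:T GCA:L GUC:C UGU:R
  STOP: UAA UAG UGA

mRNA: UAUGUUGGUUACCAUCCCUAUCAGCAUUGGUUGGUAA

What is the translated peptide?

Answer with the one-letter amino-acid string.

Answer: AHRTLSLFTIS

Derivation:
start AUG at pos 1
pos 1: AUG -> A; peptide=A
pos 4: UUG -> H; peptide=AH
pos 7: GUU -> R; peptide=AHR
pos 10: ACC -> T; peptide=AHRT
pos 13: AUC -> L; peptide=AHRTL
pos 16: CCU -> S; peptide=AHRTLS
pos 19: AUC -> L; peptide=AHRTLSL
pos 22: AGC -> F; peptide=AHRTLSLF
pos 25: AUU -> T; peptide=AHRTLSLFT
pos 28: GGU -> I; peptide=AHRTLSLFTI
pos 31: UGG -> S; peptide=AHRTLSLFTIS
pos 34: UAA -> STOP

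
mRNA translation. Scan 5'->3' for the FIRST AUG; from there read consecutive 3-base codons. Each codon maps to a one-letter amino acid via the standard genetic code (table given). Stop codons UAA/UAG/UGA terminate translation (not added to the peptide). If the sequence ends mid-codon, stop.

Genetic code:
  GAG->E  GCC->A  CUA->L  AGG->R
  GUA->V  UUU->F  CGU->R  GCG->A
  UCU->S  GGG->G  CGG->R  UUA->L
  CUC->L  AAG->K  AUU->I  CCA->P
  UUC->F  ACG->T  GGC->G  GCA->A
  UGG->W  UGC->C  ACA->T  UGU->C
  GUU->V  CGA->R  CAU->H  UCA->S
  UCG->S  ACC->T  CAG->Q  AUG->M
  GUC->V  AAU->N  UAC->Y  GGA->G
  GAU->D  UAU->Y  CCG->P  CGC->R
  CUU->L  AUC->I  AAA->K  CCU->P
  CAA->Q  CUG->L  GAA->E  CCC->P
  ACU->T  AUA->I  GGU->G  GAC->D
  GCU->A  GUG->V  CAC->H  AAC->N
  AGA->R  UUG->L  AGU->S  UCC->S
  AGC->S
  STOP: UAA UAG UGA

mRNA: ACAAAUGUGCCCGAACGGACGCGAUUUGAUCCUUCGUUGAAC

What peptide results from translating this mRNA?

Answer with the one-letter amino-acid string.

Answer: MCPNGRDLILR

Derivation:
start AUG at pos 4
pos 4: AUG -> M; peptide=M
pos 7: UGC -> C; peptide=MC
pos 10: CCG -> P; peptide=MCP
pos 13: AAC -> N; peptide=MCPN
pos 16: GGA -> G; peptide=MCPNG
pos 19: CGC -> R; peptide=MCPNGR
pos 22: GAU -> D; peptide=MCPNGRD
pos 25: UUG -> L; peptide=MCPNGRDL
pos 28: AUC -> I; peptide=MCPNGRDLI
pos 31: CUU -> L; peptide=MCPNGRDLIL
pos 34: CGU -> R; peptide=MCPNGRDLILR
pos 37: UGA -> STOP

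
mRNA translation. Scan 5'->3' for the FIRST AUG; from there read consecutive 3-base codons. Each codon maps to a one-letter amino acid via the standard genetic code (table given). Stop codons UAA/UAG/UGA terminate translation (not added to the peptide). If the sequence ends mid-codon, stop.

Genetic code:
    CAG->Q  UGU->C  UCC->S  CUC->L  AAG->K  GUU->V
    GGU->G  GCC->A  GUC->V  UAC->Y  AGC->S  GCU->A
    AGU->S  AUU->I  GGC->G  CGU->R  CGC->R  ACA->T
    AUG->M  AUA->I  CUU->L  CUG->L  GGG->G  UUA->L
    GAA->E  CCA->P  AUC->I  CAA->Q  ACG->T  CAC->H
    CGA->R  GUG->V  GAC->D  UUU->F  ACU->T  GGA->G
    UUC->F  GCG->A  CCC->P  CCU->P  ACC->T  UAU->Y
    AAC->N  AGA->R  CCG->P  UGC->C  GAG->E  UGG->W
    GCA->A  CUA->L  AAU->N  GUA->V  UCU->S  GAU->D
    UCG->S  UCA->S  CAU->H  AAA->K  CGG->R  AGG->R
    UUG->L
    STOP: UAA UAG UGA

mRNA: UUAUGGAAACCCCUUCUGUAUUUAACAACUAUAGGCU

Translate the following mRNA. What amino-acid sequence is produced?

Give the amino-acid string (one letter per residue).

Answer: METPSVFNNYR

Derivation:
start AUG at pos 2
pos 2: AUG -> M; peptide=M
pos 5: GAA -> E; peptide=ME
pos 8: ACC -> T; peptide=MET
pos 11: CCU -> P; peptide=METP
pos 14: UCU -> S; peptide=METPS
pos 17: GUA -> V; peptide=METPSV
pos 20: UUU -> F; peptide=METPSVF
pos 23: AAC -> N; peptide=METPSVFN
pos 26: AAC -> N; peptide=METPSVFNN
pos 29: UAU -> Y; peptide=METPSVFNNY
pos 32: AGG -> R; peptide=METPSVFNNYR
pos 35: only 2 nt remain (<3), stop (end of mRNA)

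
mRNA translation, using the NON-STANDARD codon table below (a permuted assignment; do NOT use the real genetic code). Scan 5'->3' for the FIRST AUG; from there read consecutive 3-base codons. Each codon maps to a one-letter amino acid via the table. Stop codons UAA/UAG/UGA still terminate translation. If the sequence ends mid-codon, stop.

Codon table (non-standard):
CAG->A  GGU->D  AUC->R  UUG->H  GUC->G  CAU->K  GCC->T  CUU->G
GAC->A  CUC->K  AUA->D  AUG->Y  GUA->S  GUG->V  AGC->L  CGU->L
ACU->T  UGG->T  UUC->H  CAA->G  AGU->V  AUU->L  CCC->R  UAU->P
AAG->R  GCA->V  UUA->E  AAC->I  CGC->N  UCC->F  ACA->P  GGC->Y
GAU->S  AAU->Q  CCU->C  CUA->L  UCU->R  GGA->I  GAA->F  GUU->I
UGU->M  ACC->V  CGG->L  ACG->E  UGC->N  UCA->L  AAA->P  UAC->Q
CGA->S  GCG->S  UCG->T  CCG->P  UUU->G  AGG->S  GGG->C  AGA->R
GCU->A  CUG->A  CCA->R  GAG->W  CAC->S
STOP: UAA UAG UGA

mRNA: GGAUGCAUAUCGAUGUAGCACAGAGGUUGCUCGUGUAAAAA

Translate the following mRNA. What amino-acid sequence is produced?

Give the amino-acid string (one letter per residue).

start AUG at pos 2
pos 2: AUG -> Y; peptide=Y
pos 5: CAU -> K; peptide=YK
pos 8: AUC -> R; peptide=YKR
pos 11: GAU -> S; peptide=YKRS
pos 14: GUA -> S; peptide=YKRSS
pos 17: GCA -> V; peptide=YKRSSV
pos 20: CAG -> A; peptide=YKRSSVA
pos 23: AGG -> S; peptide=YKRSSVAS
pos 26: UUG -> H; peptide=YKRSSVASH
pos 29: CUC -> K; peptide=YKRSSVASHK
pos 32: GUG -> V; peptide=YKRSSVASHKV
pos 35: UAA -> STOP

Answer: YKRSSVASHKV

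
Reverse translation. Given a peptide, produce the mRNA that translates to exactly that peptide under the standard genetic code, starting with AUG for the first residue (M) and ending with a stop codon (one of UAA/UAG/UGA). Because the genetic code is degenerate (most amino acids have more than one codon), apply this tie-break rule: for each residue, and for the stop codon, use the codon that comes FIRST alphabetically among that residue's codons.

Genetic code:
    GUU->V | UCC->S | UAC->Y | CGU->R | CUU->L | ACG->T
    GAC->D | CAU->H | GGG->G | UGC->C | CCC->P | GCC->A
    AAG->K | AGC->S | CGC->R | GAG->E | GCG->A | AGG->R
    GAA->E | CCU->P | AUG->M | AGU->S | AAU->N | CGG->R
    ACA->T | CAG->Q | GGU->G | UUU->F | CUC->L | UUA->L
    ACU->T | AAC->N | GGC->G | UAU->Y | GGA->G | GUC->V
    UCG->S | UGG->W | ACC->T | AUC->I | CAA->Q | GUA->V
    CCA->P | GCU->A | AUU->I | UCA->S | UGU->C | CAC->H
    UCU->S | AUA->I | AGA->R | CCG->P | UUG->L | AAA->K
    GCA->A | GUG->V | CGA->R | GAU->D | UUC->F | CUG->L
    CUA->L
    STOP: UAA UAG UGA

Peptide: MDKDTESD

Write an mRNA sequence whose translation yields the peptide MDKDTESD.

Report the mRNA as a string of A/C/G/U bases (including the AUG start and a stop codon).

Answer: mRNA: AUGGACAAAGACACAGAAAGCGACUAA

Derivation:
residue 1: M -> AUG (start codon)
residue 2: D codons sorted = GAC,GAU -> pick first = GAC
residue 3: K codons sorted = AAA,AAG -> pick first = AAA
residue 4: D codons sorted = GAC,GAU -> pick first = GAC
residue 5: T codons sorted = ACA,ACC,ACG,ACU -> pick first = ACA
residue 6: E codons sorted = GAA,GAG -> pick first = GAA
residue 7: S codons sorted = AGC,AGU,UCA,UCC,UCG,UCU -> pick first = AGC
residue 8: D codons sorted = GAC,GAU -> pick first = GAC
terminator: stop codons sorted = UAA,UAG,UGA -> pick first = UAA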